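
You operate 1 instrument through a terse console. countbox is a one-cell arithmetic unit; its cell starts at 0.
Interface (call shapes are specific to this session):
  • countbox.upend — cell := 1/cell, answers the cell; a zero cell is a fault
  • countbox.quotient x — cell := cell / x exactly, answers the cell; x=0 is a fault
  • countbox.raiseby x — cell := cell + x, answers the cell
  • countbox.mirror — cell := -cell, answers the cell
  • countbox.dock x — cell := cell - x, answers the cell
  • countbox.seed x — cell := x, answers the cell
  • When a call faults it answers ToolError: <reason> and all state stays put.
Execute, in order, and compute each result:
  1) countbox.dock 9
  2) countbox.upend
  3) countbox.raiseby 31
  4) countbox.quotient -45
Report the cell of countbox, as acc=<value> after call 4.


Answer: acc=-278/405

Derivation:
$ countbox.dock x='9'
:: -9
$ countbox.upend
:: -1/9
$ countbox.raiseby x='31'
:: 278/9
$ countbox.quotient x='-45'
:: -278/405


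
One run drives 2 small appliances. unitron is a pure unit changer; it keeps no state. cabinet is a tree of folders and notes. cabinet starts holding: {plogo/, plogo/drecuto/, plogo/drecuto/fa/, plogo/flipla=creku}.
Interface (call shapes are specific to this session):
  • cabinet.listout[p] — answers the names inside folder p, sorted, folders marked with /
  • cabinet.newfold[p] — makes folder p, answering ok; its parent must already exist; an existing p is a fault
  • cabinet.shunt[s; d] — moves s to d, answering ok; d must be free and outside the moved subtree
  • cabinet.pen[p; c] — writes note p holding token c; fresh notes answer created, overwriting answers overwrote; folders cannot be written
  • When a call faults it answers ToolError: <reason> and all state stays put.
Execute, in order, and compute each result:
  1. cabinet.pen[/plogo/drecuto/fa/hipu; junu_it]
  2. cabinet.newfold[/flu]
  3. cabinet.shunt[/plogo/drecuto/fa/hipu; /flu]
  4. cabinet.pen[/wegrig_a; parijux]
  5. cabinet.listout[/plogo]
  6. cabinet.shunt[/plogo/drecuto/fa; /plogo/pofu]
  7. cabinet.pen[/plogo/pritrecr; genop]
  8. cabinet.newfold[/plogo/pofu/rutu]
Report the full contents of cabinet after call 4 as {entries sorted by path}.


-> cabinet.pen(p='/plogo/drecuto/fa/hipu', c='junu_it')
<- created
-> cabinet.newfold(p='/flu')
<- ok
-> cabinet.shunt(s='/plogo/drecuto/fa/hipu', d='/flu')
<- ToolError: exists
-> cabinet.pen(p='/wegrig_a', c='parijux')
<- created
-> cabinet.listout(p='/plogo')
<- [drecuto/, flipla]
-> cabinet.shunt(s='/plogo/drecuto/fa', d='/plogo/pofu')
<- ok
-> cabinet.pen(p='/plogo/pritrecr', c='genop')
<- created
-> cabinet.newfold(p='/plogo/pofu/rutu')
<- ok

Answer: {flu/, plogo/, plogo/drecuto/, plogo/drecuto/fa/, plogo/drecuto/fa/hipu=junu_it, plogo/flipla=creku, wegrig_a=parijux}


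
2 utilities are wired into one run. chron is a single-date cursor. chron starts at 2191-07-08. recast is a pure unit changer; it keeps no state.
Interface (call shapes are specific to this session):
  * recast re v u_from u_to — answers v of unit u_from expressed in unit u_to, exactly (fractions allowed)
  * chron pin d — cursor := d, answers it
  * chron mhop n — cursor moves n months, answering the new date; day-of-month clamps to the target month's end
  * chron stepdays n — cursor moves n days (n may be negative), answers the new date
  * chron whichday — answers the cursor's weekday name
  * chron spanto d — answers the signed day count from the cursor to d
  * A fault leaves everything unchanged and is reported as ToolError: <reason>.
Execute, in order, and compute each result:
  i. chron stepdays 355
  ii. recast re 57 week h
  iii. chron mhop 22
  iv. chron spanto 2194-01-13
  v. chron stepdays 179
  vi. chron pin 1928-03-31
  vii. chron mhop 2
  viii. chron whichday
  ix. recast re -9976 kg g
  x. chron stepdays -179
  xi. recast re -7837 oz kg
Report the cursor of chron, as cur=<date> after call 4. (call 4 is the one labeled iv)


CALL chron stepdays[355]
RET  2192-06-27
CALL recast re[57; week; h]
RET  9576
CALL chron mhop[22]
RET  2194-04-27
CALL chron spanto[2194-01-13]
RET  -104
CALL chron stepdays[179]
RET  2194-10-23
CALL chron pin[1928-03-31]
RET  1928-03-31
CALL chron mhop[2]
RET  1928-05-31
CALL chron whichday[]
RET  Thursday
CALL recast re[-9976; kg; g]
RET  -9976000
CALL chron stepdays[-179]
RET  1927-12-04
CALL recast re[-7837; oz; kg]
RET  -355480340369/1600000000

Answer: cur=2194-04-27


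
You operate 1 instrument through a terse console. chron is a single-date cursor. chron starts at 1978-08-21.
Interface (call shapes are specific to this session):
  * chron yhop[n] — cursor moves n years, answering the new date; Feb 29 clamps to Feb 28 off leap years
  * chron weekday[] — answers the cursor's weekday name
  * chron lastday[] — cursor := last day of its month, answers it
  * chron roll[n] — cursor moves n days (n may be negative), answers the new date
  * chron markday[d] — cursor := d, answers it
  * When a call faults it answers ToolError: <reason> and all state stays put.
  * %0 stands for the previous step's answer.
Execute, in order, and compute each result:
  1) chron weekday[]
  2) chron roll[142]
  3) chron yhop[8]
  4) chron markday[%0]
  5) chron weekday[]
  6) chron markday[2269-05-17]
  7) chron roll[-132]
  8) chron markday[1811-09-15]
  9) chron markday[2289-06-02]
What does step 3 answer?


I invoke chron weekday, and observe Monday.
I use chron roll(n='142'), — result: 1979-01-10.
Now I run chron yhop(n='8'): 1987-01-10.
Then chron markday(d='%0'), and see 1987-01-10.
I run chron weekday, and observe Saturday.
Invoking chron markday(d='2269-05-17'), and see 2269-05-17.
Using chron roll(n='-132'): 2269-01-05.
I use chron markday(d='1811-09-15'), yielding 1811-09-15.
I run chron markday(d='2289-06-02'), yielding 2289-06-02.

Answer: 1987-01-10


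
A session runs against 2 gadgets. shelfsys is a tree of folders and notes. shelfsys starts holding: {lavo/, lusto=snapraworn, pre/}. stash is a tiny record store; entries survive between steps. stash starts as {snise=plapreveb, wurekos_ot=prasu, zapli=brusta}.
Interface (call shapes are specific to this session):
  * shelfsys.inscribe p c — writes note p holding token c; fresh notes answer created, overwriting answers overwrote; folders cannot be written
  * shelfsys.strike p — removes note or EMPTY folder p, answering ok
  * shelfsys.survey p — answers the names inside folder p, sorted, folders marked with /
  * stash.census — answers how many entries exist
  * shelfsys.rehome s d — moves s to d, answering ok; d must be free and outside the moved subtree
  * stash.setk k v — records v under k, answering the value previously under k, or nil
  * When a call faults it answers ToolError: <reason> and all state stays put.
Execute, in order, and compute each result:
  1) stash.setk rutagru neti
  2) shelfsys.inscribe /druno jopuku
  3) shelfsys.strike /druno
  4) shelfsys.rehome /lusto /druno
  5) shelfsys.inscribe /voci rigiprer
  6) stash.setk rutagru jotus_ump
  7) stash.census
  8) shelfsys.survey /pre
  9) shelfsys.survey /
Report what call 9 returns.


Using setk passing k=rutagru, v=neti, yielding nil.
Then inscribe passing p=/druno, c=jopuku, and see created.
I run strike passing p=/druno, → ok.
I call rehome passing s=/lusto, d=/druno, and see ok.
Then inscribe passing p=/voci, c=rigiprer, giving created.
I try setk passing k=rutagru, v=jotus_ump: neti.
Next I call census(): 4.
Now I run survey passing p=/pre, giving [].
I invoke survey passing p=/, giving [druno, lavo/, pre/, voci].

Answer: [druno, lavo/, pre/, voci]


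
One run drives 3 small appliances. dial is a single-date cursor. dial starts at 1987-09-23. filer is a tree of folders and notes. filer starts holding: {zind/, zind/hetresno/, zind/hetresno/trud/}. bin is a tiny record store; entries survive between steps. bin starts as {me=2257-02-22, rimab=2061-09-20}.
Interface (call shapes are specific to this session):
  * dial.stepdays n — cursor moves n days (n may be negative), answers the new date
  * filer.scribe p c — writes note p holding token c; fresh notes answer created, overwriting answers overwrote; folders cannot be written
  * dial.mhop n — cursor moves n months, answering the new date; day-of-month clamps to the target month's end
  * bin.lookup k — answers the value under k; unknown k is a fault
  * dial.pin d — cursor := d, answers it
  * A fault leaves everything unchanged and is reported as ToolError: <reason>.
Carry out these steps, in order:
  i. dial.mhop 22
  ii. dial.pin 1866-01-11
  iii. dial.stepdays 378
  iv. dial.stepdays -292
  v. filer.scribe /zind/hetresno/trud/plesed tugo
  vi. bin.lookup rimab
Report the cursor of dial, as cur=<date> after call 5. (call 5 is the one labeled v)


Act: dial.mhop[n='22']
Obs: 1989-07-23
Act: dial.pin[d='1866-01-11']
Obs: 1866-01-11
Act: dial.stepdays[n='378']
Obs: 1867-01-24
Act: dial.stepdays[n='-292']
Obs: 1866-04-07
Act: filer.scribe[p='/zind/hetresno/trud/plesed'; c='tugo']
Obs: created
Act: bin.lookup[k='rimab']
Obs: 2061-09-20

Answer: cur=1866-04-07


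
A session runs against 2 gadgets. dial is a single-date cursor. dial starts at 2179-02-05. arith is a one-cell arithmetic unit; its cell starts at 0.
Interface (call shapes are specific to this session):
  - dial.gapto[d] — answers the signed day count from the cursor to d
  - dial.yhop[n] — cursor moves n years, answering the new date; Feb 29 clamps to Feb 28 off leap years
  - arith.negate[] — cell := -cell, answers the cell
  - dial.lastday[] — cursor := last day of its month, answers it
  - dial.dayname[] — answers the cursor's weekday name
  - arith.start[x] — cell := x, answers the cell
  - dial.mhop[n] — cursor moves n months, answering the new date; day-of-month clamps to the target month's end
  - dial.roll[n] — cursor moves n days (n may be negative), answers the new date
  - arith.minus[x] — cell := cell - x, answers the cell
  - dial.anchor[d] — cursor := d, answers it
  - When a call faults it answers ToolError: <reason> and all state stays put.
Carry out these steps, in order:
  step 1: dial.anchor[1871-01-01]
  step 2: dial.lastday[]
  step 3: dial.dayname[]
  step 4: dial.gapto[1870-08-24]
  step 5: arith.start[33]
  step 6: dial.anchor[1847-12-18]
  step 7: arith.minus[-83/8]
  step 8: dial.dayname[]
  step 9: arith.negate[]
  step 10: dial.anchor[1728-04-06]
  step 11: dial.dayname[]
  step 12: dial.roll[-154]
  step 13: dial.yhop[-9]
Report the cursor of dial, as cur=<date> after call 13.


Invoking dial.anchor(1871-01-01), which returns 1871-01-01.
Calling dial.lastday, and see 1871-01-31.
I use dial.dayname, → Tuesday.
Using dial.gapto(1870-08-24), — result: -160.
I run arith.start(33), and see 33.
Now I run dial.anchor(1847-12-18), — result: 1847-12-18.
I invoke arith.minus(-83/8), which returns 347/8.
I use dial.dayname, and get Saturday.
Next I call arith.negate, → -347/8.
Invoking dial.anchor(1728-04-06), and see 1728-04-06.
Then dial.dayname, and observe Tuesday.
Next I call dial.roll(-154): 1727-11-04.
Next I call dial.yhop(-9), which returns 1718-11-04.

Answer: cur=1718-11-04


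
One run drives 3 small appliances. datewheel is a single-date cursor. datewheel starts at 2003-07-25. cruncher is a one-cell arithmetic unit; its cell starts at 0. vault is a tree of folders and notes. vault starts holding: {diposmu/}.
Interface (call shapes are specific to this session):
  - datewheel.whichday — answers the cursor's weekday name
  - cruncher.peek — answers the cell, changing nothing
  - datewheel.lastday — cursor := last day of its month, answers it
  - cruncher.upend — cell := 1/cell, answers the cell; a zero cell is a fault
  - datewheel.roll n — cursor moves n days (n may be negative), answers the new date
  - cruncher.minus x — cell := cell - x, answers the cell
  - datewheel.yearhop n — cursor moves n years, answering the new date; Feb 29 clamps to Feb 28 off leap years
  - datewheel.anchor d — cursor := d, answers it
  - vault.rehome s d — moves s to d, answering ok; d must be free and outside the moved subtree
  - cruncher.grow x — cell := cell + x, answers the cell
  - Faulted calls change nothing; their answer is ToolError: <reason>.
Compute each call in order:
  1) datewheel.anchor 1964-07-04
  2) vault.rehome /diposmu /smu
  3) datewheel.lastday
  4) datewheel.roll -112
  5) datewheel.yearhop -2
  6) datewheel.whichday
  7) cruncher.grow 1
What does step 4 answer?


Now I run datewheel.anchor using d=1964-07-04, yielding 1964-07-04.
I try vault.rehome using s=/diposmu, d=/smu, and observe ok.
Now I run datewheel.lastday(), giving 1964-07-31.
I use datewheel.roll using n=-112, → 1964-04-10.
I run datewheel.yearhop using n=-2: 1962-04-10.
Next I call datewheel.whichday(), yielding Tuesday.
Using cruncher.grow using x=1, and observe 1.

Answer: 1964-04-10


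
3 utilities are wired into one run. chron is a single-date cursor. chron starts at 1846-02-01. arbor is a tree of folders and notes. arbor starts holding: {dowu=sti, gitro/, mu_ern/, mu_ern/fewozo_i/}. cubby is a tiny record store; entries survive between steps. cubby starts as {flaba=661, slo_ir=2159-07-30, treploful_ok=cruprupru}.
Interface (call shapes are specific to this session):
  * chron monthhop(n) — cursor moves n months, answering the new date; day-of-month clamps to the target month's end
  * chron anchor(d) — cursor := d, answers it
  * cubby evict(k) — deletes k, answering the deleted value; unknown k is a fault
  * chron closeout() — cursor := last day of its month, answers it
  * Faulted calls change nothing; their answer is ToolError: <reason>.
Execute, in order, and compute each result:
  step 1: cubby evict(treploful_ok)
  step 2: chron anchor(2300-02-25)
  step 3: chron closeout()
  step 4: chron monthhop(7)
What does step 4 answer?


Then cubby evict with k=treploful_ok, and get cruprupru.
Calling chron anchor with d=2300-02-25, giving 2300-02-25.
Now I run chron closeout(), and observe 2300-02-28.
Next I call chron monthhop with n=7, and see 2300-09-28.

Answer: 2300-09-28


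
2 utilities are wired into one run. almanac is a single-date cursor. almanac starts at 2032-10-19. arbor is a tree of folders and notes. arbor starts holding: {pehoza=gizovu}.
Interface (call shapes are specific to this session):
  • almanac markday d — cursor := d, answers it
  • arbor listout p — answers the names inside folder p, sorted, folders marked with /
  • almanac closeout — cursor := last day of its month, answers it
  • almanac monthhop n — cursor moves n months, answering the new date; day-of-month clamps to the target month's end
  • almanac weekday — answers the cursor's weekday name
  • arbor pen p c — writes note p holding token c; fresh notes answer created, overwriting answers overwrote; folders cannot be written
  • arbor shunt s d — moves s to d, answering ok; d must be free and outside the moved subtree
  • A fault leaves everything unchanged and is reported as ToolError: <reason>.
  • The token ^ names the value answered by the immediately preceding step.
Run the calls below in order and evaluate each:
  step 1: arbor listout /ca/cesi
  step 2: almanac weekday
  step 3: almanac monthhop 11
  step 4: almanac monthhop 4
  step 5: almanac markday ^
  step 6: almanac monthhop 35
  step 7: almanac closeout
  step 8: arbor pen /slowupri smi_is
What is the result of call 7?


Act: arbor listout[p: /ca/cesi]
Obs: ToolError: not found
Act: almanac weekday[]
Obs: Tuesday
Act: almanac monthhop[n: 11]
Obs: 2033-09-19
Act: almanac monthhop[n: 4]
Obs: 2034-01-19
Act: almanac markday[d: ^]
Obs: 2034-01-19
Act: almanac monthhop[n: 35]
Obs: 2036-12-19
Act: almanac closeout[]
Obs: 2036-12-31
Act: arbor pen[p: /slowupri; c: smi_is]
Obs: created

Answer: 2036-12-31


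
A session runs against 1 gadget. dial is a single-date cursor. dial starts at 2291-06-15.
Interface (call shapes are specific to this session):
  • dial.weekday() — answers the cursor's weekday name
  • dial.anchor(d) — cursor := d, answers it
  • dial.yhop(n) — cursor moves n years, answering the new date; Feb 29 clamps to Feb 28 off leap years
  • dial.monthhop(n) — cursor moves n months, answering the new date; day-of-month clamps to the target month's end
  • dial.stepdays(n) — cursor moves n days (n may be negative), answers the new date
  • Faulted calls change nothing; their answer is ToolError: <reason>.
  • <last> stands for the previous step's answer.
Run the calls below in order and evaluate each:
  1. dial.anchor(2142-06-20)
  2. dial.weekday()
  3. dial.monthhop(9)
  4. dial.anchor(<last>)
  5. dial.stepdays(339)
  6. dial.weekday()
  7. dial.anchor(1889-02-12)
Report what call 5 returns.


Answer: 2144-02-22

Derivation:
-> dial.anchor(2142-06-20)
<- 2142-06-20
-> dial.weekday()
<- Wednesday
-> dial.monthhop(9)
<- 2143-03-20
-> dial.anchor(<last>)
<- 2143-03-20
-> dial.stepdays(339)
<- 2144-02-22
-> dial.weekday()
<- Saturday
-> dial.anchor(1889-02-12)
<- 1889-02-12


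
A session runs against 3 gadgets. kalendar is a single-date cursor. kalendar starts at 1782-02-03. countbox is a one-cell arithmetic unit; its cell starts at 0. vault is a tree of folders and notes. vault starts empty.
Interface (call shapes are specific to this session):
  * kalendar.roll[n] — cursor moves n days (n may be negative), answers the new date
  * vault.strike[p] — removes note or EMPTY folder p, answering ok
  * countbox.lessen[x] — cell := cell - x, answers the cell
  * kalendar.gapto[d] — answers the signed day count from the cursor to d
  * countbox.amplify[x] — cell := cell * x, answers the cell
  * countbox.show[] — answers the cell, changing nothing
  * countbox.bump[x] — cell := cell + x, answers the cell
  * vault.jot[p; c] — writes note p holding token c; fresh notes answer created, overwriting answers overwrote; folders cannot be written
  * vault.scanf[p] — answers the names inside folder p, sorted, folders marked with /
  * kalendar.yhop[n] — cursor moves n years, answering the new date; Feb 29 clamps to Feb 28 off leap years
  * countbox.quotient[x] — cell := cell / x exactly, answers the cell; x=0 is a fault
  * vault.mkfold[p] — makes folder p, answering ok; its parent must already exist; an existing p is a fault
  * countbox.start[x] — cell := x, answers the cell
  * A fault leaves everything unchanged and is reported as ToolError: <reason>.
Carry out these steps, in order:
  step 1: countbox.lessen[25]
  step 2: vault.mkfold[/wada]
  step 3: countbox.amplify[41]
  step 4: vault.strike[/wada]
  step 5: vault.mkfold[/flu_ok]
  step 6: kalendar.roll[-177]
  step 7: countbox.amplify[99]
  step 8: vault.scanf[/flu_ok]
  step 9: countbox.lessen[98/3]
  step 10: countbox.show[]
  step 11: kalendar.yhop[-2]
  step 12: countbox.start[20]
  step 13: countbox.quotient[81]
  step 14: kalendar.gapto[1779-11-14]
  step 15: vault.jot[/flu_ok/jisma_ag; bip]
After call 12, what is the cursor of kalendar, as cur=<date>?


==> countbox.lessen(x→25)
<== -25
==> vault.mkfold(p→/wada)
<== ok
==> countbox.amplify(x→41)
<== -1025
==> vault.strike(p→/wada)
<== ok
==> vault.mkfold(p→/flu_ok)
<== ok
==> kalendar.roll(n→-177)
<== 1781-08-10
==> countbox.amplify(x→99)
<== -101475
==> vault.scanf(p→/flu_ok)
<== []
==> countbox.lessen(x→98/3)
<== -304523/3
==> countbox.show()
<== -304523/3
==> kalendar.yhop(n→-2)
<== 1779-08-10
==> countbox.start(x→20)
<== 20
==> countbox.quotient(x→81)
<== 20/81
==> kalendar.gapto(d→1779-11-14)
<== 96
==> vault.jot(p→/flu_ok/jisma_ag, c→bip)
<== created

Answer: cur=1779-08-10


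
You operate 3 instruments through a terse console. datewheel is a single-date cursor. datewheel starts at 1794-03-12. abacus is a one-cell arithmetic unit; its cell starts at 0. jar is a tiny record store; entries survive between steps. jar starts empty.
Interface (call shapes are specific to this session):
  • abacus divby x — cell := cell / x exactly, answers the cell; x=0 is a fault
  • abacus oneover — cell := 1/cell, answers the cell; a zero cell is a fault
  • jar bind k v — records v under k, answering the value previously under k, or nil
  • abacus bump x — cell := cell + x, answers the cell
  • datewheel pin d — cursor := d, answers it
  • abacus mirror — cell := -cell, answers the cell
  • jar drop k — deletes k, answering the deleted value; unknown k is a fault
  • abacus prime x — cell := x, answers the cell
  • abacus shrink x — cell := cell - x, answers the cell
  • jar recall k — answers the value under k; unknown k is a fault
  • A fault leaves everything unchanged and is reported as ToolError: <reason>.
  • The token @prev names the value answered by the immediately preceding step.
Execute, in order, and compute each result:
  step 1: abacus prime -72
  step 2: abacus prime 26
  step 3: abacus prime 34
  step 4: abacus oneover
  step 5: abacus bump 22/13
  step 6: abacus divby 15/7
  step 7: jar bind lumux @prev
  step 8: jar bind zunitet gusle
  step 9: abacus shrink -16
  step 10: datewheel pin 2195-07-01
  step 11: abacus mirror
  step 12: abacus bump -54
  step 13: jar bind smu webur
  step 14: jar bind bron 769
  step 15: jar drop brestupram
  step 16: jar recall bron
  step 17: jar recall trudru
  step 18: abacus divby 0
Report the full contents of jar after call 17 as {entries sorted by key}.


Answer: {bron=769, lumux=5327/6630, smu=webur, zunitet=gusle}

Derivation:
·→ abacus prime(x→-72)
·← -72
·→ abacus prime(x→26)
·← 26
·→ abacus prime(x→34)
·← 34
·→ abacus oneover()
·← 1/34
·→ abacus bump(x→22/13)
·← 761/442
·→ abacus divby(x→15/7)
·← 5327/6630
·→ jar bind(k→lumux, v→@prev)
·← nil
·→ jar bind(k→zunitet, v→gusle)
·← nil
·→ abacus shrink(x→-16)
·← 111407/6630
·→ datewheel pin(d→2195-07-01)
·← 2195-07-01
·→ abacus mirror()
·← -111407/6630
·→ abacus bump(x→-54)
·← -469427/6630
·→ jar bind(k→smu, v→webur)
·← nil
·→ jar bind(k→bron, v→769)
·← nil
·→ jar drop(k→brestupram)
·← ToolError: no such key brestupram
·→ jar recall(k→bron)
·← 769
·→ jar recall(k→trudru)
·← ToolError: no such key trudru
·→ abacus divby(x→0)
·← ToolError: division by zero


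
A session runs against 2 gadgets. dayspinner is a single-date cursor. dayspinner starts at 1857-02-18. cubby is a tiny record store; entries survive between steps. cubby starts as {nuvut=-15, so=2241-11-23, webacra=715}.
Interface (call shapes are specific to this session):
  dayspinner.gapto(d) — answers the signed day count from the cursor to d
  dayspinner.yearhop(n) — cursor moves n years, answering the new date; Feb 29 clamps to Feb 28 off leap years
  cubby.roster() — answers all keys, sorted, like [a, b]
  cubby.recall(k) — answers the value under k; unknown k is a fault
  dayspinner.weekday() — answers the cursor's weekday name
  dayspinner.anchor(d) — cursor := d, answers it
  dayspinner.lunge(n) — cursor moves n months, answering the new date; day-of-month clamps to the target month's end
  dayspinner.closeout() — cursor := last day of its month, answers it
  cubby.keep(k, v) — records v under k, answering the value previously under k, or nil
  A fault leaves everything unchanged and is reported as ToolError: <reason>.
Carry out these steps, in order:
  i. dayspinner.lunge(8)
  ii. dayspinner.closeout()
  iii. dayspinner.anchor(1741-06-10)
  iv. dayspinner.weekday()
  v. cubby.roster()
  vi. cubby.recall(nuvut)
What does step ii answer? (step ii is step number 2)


Answer: 1857-10-31

Derivation:
Then dayspinner.lunge on 8, — result: 1857-10-18.
I invoke dayspinner.closeout, and get 1857-10-31.
Invoking dayspinner.anchor on 1741-06-10, — result: 1741-06-10.
I run dayspinner.weekday(), which returns Saturday.
Then cubby.roster, and observe [nuvut, so, webacra].
I use cubby.recall on nuvut, → -15.


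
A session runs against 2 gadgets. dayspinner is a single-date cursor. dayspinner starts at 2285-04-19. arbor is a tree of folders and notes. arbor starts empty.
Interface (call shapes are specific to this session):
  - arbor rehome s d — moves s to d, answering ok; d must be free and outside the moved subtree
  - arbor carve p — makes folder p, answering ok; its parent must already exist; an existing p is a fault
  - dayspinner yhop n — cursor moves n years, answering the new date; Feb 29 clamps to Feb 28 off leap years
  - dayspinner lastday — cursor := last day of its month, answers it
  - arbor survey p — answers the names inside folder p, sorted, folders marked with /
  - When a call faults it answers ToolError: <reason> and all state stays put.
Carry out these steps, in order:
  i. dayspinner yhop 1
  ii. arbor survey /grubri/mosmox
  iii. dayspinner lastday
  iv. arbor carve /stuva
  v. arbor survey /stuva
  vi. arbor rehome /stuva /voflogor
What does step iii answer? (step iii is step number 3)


Do: dayspinner yhop[n=1]
See: 2286-04-19
Do: arbor survey[p=/grubri/mosmox]
See: ToolError: not found
Do: dayspinner lastday[]
See: 2286-04-30
Do: arbor carve[p=/stuva]
See: ok
Do: arbor survey[p=/stuva]
See: []
Do: arbor rehome[s=/stuva; d=/voflogor]
See: ok

Answer: 2286-04-30


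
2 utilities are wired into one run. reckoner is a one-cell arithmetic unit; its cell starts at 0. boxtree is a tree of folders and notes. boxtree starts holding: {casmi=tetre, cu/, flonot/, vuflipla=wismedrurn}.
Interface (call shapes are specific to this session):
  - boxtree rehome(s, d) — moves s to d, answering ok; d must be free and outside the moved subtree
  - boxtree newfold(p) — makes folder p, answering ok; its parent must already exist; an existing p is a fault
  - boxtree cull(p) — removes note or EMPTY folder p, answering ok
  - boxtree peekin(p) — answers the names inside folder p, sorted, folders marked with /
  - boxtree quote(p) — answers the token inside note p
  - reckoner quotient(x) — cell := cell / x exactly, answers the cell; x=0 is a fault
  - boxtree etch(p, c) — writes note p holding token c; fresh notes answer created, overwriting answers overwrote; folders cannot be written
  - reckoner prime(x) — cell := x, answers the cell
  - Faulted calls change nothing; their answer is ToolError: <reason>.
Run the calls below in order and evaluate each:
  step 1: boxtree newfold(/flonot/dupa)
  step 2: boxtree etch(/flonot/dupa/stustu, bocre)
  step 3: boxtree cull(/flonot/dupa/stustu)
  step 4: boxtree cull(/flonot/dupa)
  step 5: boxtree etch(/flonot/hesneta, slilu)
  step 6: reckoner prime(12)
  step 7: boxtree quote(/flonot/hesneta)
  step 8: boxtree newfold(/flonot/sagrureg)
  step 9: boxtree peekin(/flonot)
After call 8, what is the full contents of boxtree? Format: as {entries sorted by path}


Answer: {casmi=tetre, cu/, flonot/, flonot/hesneta=slilu, flonot/sagrureg/, vuflipla=wismedrurn}

Derivation:
-- 1. boxtree newfold(p: /flonot/dupa) -> ok
-- 2. boxtree etch(p: /flonot/dupa/stustu, c: bocre) -> created
-- 3. boxtree cull(p: /flonot/dupa/stustu) -> ok
-- 4. boxtree cull(p: /flonot/dupa) -> ok
-- 5. boxtree etch(p: /flonot/hesneta, c: slilu) -> created
-- 6. reckoner prime(x: 12) -> 12
-- 7. boxtree quote(p: /flonot/hesneta) -> slilu
-- 8. boxtree newfold(p: /flonot/sagrureg) -> ok
-- 9. boxtree peekin(p: /flonot) -> [hesneta, sagrureg/]


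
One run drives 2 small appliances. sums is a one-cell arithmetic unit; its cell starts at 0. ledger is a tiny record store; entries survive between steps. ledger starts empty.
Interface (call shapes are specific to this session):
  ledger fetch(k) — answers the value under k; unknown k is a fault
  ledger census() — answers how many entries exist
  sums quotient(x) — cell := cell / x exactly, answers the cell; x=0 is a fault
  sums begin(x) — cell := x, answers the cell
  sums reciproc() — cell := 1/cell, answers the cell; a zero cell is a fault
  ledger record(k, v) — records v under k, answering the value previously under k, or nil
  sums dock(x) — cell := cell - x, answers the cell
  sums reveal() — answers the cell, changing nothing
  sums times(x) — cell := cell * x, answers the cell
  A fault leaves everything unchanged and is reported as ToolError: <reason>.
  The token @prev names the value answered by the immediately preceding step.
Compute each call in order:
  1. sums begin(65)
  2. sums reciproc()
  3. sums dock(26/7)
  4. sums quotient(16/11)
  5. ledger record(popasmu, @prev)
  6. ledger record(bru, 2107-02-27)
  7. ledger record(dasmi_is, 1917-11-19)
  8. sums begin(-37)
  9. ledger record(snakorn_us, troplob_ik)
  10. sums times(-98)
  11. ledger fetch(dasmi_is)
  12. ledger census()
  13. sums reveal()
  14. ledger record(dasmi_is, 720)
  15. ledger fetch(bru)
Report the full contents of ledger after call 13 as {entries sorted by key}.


Answer: {bru=2107-02-27, dasmi_is=1917-11-19, popasmu=-18513/7280, snakorn_us=troplob_ik}

Derivation:
% sums begin x='65'
  65
% sums reciproc
  1/65
% sums dock x='26/7'
  -1683/455
% sums quotient x='16/11'
  -18513/7280
% ledger record k='popasmu' v='@prev'
  nil
% ledger record k='bru' v='2107-02-27'
  nil
% ledger record k='dasmi_is' v='1917-11-19'
  nil
% sums begin x='-37'
  -37
% ledger record k='snakorn_us' v='troplob_ik'
  nil
% sums times x='-98'
  3626
% ledger fetch k='dasmi_is'
  1917-11-19
% ledger census
  4
% sums reveal
  3626
% ledger record k='dasmi_is' v='720'
  1917-11-19
% ledger fetch k='bru'
  2107-02-27


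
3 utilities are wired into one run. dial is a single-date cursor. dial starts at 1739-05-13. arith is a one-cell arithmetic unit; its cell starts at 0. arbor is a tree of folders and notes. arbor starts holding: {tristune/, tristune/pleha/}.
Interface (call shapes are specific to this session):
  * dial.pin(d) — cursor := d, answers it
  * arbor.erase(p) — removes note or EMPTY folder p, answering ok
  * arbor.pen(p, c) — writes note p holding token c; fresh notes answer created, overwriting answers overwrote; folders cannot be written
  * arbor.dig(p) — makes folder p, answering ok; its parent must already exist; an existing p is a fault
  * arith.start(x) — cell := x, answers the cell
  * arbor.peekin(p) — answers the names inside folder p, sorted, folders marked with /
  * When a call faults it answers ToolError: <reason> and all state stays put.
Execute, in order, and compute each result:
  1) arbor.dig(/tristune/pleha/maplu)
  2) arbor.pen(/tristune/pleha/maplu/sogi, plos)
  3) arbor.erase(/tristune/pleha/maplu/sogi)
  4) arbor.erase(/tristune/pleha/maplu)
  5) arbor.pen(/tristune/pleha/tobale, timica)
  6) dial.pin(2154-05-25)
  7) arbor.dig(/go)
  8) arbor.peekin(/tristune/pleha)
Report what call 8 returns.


>> dig(p→/tristune/pleha/maplu)
<< ok
>> pen(p→/tristune/pleha/maplu/sogi, c→plos)
<< created
>> erase(p→/tristune/pleha/maplu/sogi)
<< ok
>> erase(p→/tristune/pleha/maplu)
<< ok
>> pen(p→/tristune/pleha/tobale, c→timica)
<< created
>> pin(d→2154-05-25)
<< 2154-05-25
>> dig(p→/go)
<< ok
>> peekin(p→/tristune/pleha)
<< [tobale]

Answer: [tobale]


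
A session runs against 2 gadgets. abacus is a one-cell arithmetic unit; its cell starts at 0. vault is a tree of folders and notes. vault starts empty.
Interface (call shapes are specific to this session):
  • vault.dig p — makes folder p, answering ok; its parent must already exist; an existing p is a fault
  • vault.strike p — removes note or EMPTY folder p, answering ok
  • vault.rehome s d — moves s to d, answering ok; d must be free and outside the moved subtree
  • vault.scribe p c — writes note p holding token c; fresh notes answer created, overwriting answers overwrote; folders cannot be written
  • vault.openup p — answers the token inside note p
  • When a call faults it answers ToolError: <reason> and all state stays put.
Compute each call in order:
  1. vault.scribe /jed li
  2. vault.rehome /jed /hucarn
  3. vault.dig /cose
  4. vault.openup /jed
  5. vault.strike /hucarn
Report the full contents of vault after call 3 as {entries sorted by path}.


Answer: {cose/, hucarn=li}

Derivation:
Now I run vault.scribe with p=/jed, c=li: created.
I use vault.rehome with s=/jed, d=/hucarn, giving ok.
I call vault.dig with p=/cose, → ok.
I invoke vault.openup with p=/jed, and see ToolError: not found.
Using vault.strike with p=/hucarn, → ok.


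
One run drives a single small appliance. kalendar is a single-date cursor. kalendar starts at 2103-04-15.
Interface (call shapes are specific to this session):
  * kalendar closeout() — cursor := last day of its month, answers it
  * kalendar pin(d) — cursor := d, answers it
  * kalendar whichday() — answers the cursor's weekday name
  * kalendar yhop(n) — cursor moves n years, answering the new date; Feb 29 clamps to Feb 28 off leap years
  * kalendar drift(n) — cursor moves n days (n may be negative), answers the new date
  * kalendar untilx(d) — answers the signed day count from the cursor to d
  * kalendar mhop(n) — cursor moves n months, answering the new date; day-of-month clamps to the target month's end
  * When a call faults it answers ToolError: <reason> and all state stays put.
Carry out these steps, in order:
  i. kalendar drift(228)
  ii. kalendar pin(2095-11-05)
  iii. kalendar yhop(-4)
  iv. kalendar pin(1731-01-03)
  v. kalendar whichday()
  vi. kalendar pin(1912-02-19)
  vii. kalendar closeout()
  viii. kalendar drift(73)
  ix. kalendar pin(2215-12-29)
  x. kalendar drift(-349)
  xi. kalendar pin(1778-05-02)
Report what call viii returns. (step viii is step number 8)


% kalendar drift(n→228) == 2103-11-29
% kalendar pin(d→2095-11-05) == 2095-11-05
% kalendar yhop(n→-4) == 2091-11-05
% kalendar pin(d→1731-01-03) == 1731-01-03
% kalendar whichday() == Wednesday
% kalendar pin(d→1912-02-19) == 1912-02-19
% kalendar closeout() == 1912-02-29
% kalendar drift(n→73) == 1912-05-12
% kalendar pin(d→2215-12-29) == 2215-12-29
% kalendar drift(n→-349) == 2215-01-14
% kalendar pin(d→1778-05-02) == 1778-05-02

Answer: 1912-05-12


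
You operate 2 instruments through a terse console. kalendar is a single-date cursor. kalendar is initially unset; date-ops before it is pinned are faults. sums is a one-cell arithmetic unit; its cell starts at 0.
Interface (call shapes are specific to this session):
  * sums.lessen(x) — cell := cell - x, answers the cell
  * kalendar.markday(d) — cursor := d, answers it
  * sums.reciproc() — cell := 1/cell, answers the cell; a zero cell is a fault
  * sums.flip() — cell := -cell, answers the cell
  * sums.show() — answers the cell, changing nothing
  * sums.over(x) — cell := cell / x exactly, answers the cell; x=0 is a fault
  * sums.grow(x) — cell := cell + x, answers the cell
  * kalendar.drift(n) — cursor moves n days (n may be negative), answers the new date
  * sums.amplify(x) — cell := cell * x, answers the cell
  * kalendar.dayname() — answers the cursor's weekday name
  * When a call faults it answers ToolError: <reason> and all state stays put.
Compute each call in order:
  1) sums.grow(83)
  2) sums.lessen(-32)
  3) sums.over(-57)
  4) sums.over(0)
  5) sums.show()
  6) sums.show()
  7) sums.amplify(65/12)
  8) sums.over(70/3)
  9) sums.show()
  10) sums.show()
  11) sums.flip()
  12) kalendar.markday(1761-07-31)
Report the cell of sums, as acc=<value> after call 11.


Answer: acc=1495/3192

Derivation:
# 1. sums.grow(x: 83) : 83
# 2. sums.lessen(x: -32) : 115
# 3. sums.over(x: -57) : -115/57
# 4. sums.over(x: 0) : ToolError: division by zero
# 5. sums.show() : -115/57
# 6. sums.show() : -115/57
# 7. sums.amplify(x: 65/12) : -7475/684
# 8. sums.over(x: 70/3) : -1495/3192
# 9. sums.show() : -1495/3192
# 10. sums.show() : -1495/3192
# 11. sums.flip() : 1495/3192
# 12. kalendar.markday(d: 1761-07-31) : 1761-07-31


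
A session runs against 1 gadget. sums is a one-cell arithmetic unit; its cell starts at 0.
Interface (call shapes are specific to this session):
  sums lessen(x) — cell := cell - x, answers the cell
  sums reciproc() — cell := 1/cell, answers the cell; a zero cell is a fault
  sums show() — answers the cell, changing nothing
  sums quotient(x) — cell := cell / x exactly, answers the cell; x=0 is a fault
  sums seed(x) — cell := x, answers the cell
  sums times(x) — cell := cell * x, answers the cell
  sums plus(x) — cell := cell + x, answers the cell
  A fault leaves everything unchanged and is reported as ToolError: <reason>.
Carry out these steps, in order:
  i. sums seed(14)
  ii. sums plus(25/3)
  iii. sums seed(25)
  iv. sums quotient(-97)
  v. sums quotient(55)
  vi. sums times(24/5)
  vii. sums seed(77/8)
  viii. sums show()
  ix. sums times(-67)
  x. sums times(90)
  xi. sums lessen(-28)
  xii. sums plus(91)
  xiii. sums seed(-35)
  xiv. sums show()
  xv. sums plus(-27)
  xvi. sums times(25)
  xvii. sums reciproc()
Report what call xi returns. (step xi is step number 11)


Answer: -232043/4

Derivation:
;; 1. sums seed(x=14) => 14
;; 2. sums plus(x=25/3) => 67/3
;; 3. sums seed(x=25) => 25
;; 4. sums quotient(x=-97) => -25/97
;; 5. sums quotient(x=55) => -5/1067
;; 6. sums times(x=24/5) => -24/1067
;; 7. sums seed(x=77/8) => 77/8
;; 8. sums show() => 77/8
;; 9. sums times(x=-67) => -5159/8
;; 10. sums times(x=90) => -232155/4
;; 11. sums lessen(x=-28) => -232043/4
;; 12. sums plus(x=91) => -231679/4
;; 13. sums seed(x=-35) => -35
;; 14. sums show() => -35
;; 15. sums plus(x=-27) => -62
;; 16. sums times(x=25) => -1550
;; 17. sums reciproc() => -1/1550


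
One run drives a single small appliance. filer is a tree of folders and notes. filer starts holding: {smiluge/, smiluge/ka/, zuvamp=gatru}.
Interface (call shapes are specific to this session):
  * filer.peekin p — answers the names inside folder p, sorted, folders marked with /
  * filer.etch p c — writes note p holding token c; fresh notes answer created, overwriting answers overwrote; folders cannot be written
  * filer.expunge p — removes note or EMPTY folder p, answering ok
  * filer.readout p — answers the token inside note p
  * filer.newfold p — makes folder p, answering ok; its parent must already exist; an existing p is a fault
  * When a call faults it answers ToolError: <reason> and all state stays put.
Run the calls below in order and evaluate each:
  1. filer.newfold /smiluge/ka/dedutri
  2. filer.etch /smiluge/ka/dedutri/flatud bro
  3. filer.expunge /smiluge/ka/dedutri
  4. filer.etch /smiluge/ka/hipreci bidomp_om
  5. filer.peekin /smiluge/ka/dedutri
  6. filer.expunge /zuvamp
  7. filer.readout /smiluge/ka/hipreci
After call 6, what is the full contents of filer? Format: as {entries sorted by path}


Answer: {smiluge/, smiluge/ka/, smiluge/ka/dedutri/, smiluge/ka/dedutri/flatud=bro, smiluge/ka/hipreci=bidomp_om}

Derivation:
>> filer.newfold(p→/smiluge/ka/dedutri)
<< ok
>> filer.etch(p→/smiluge/ka/dedutri/flatud, c→bro)
<< created
>> filer.expunge(p→/smiluge/ka/dedutri)
<< ToolError: not empty
>> filer.etch(p→/smiluge/ka/hipreci, c→bidomp_om)
<< created
>> filer.peekin(p→/smiluge/ka/dedutri)
<< [flatud]
>> filer.expunge(p→/zuvamp)
<< ok
>> filer.readout(p→/smiluge/ka/hipreci)
<< bidomp_om


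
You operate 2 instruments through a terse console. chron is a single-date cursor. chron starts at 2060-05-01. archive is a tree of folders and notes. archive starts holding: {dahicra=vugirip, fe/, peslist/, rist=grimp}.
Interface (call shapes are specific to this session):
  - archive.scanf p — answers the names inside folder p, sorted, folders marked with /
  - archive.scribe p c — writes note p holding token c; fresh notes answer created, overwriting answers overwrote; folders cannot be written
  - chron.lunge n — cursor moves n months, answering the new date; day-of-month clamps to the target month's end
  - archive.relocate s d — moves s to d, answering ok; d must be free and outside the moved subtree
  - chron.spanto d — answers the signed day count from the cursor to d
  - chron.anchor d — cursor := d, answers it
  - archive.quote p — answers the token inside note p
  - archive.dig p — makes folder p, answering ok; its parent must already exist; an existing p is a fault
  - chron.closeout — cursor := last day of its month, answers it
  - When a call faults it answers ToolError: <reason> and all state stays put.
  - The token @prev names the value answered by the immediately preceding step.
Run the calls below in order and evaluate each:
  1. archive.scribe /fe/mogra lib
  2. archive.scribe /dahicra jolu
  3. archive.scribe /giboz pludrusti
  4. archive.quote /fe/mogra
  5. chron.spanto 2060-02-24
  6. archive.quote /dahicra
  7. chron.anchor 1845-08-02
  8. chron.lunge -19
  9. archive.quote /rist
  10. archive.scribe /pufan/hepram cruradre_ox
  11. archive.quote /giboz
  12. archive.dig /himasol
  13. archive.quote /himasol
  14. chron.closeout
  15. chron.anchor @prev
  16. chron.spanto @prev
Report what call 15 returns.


Answer: 1844-01-31

Derivation:
Do: archive.scribe[p=/fe/mogra; c=lib]
See: created
Do: archive.scribe[p=/dahicra; c=jolu]
See: overwrote
Do: archive.scribe[p=/giboz; c=pludrusti]
See: created
Do: archive.quote[p=/fe/mogra]
See: lib
Do: chron.spanto[d=2060-02-24]
See: -67
Do: archive.quote[p=/dahicra]
See: jolu
Do: chron.anchor[d=1845-08-02]
See: 1845-08-02
Do: chron.lunge[n=-19]
See: 1844-01-02
Do: archive.quote[p=/rist]
See: grimp
Do: archive.scribe[p=/pufan/hepram; c=cruradre_ox]
See: ToolError: no parent
Do: archive.quote[p=/giboz]
See: pludrusti
Do: archive.dig[p=/himasol]
See: ok
Do: archive.quote[p=/himasol]
See: ToolError: is a directory
Do: chron.closeout[]
See: 1844-01-31
Do: chron.anchor[d=@prev]
See: 1844-01-31
Do: chron.spanto[d=@prev]
See: 0
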